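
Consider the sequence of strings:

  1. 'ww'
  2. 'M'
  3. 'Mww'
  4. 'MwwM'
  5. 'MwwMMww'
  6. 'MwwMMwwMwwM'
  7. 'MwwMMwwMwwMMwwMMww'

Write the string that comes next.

This is a Fibonacci-style word recurrence s(k) = s(k−1)·s(k−2): e.g. M·ww = Mww.
The next term joins MwwMMwwMwwMMwwMMww and MwwMMwwMwwM.

MwwMMwwMwwMMwwMMwwMwwMMwwMwwM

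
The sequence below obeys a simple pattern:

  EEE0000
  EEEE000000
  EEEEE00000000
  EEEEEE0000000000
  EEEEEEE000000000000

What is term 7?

Reading off run lengths: E runs 3, 4, 5, 6, 7; 0 runs 4, 6, 8, 10, 12 — each is linear in n, where the shown terms are n = 2, 3, 4, 5, 6.
For term 7, n = 8, so the run lengths are 9, 16.

EEEEEEEEE0000000000000000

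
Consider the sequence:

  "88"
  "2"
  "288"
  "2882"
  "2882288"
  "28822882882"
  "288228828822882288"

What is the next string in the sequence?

From term 3 onward, concatenate the last term with the second-to-last: 2·88 = 288, 288·2 = 2882, …
The next term joins 288228828822882288 and 28822882882.

28822882882288228828822882882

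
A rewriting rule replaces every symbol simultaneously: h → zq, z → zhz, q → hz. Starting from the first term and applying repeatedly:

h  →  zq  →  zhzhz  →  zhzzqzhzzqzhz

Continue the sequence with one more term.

zhzzqzhzzhzhzzhzzqzhzzhzhzzhzzqzhz

Replace each of the 13 characters of zhzzqzhzzqzhz in place — zhz zq zhz zhz hz zhz zq zhz zhz hz zhz zq zhz — and concatenate.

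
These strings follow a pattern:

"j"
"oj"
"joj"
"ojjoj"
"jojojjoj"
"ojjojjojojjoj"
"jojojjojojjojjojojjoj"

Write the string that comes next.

This is a Fibonacci-style word recurrence s(k) = s(k−2)·s(k−1): e.g. j·oj = joj.
Continuing: ojjojjojojjoj · jojojjojojjojjojojjoj gives term 8.

ojjojjojojjojjojojjojojjojjojojjoj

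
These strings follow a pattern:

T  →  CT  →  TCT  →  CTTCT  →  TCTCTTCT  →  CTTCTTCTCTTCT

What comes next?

From term 3 onward, concatenate the second-to-last term with the last: T·CT = TCT, CT·TCT = CTTCT, …
Continuing: TCTCTTCT · CTTCTTCTCTTCT gives term 7.

TCTCTTCTCTTCTTCTCTTCT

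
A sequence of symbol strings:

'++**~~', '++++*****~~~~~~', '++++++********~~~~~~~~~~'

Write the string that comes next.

++++++++***********~~~~~~~~~~~~~~

The n-th term is 2n +'s then 3n-1 *'s then 4n-2 ~'s (n = 1, 2, …).
Setting n = 4 gives 8, 11, 14 characters in each block.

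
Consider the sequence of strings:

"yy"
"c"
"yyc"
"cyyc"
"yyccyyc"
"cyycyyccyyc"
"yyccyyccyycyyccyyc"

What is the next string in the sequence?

From term 3 onward, concatenate the second-to-last term with the last: yy·c = yyc, c·yyc = cyyc, …
So term 8 is cyycyyccyyc·yyccyyccyycyyccyyc.

cyycyyccyycyyccyyccyycyyccyyc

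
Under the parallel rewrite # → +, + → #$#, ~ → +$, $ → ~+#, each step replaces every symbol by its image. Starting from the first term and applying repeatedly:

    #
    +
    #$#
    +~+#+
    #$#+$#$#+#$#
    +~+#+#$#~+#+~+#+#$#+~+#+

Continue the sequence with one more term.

Rewriting the 24 symbols of +~+#+#$#~+#+~+#+#$#+~+#+ one by one yields #$# +$ #$# + #$# + ~+# + +$ #$# + #$# +$ #$# + #$# + ~+# + #$# +$ #$# + #$#; concatenated:

#$#+$#$#+#$#+~+#++$#$#+#$#+$#$#+#$#+~+#+#$#+$#$#+#$#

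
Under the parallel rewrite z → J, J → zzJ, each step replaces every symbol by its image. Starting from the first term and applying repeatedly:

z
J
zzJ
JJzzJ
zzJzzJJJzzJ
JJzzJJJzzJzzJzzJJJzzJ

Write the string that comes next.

Applying the rule to each of the 21 symbols of JJzzJJJzzJzzJzzJJJzzJ gives the pieces zzJ zzJ J J zzJ zzJ zzJ J J zzJ J J zzJ J J zzJ zzJ zzJ J J zzJ, which concatenate to the answer.

zzJzzJJJzzJzzJzzJJJzzJJJzzJJJzzJzzJzzJJJzzJ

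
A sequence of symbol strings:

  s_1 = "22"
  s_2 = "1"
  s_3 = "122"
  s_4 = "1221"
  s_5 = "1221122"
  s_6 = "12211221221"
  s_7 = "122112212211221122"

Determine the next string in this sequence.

From term 3 onward, concatenate the last term with the second-to-last: 1·22 = 122, 122·1 = 1221, …
So term 8 is 122112212211221122·12211221221.

12211221221122112212211221221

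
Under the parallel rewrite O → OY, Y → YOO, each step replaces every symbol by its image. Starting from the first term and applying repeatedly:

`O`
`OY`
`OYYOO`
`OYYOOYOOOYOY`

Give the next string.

OYYOOYOOOYOYYOOOYOYOYYOOOYYOO

Rewriting each symbol of OYYOOYOOOYOY: O→OY, Y→YOO, Y→YOO, O→OY, O→OY, Y→YOO, O→OY, O→OY, O→OY, Y→YOO, O→OY, Y→YOO, which concatenates to OY YOO YOO OY OY YOO OY OY OY YOO OY YOO.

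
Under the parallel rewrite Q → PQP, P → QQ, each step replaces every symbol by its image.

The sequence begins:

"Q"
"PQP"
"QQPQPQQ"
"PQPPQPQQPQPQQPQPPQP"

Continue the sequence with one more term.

Rewriting the 19 symbols of PQPPQPQQPQPQQPQPPQP one by one yields QQ PQP QQ QQ PQP QQ PQP PQP QQ PQP QQ PQP PQP QQ PQP QQ QQ PQP QQ; concatenated:

QQPQPQQQQPQPQQPQPPQPQQPQPQQPQPPQPQQPQPQQQQPQPQQ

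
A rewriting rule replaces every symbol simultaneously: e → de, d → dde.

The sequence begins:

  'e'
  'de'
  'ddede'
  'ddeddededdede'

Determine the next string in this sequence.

ddeddededdeddededdededdeddededdede

φ(ddeddededdede) expands symbol-by-symbol to dde dde de dde dde de dde de dde dde de dde de; joining the 13 pieces gives the next term.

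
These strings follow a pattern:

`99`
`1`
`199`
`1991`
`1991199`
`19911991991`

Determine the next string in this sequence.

This is a Fibonacci-style word recurrence s(k) = s(k−1)·s(k−2): e.g. 1·99 = 199.
So term 7 is 19911991991·1991199.

199119919911991199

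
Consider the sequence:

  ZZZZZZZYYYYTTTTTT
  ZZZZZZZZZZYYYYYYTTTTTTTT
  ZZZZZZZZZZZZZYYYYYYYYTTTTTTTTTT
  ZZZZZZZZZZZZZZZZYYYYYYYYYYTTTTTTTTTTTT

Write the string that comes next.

ZZZZZZZZZZZZZZZZZZZYYYYYYYYYYYYTTTTTTTTTTTTTT

Reading off run lengths: Z runs 7, 10, 13, 16; Y runs 4, 6, 8, 10; T runs 6, 8, 10, 12 — each is linear in n, where the shown terms are n = 2, 3, 4, 5.
At n = 6 the blocks have lengths 19, 12, 14.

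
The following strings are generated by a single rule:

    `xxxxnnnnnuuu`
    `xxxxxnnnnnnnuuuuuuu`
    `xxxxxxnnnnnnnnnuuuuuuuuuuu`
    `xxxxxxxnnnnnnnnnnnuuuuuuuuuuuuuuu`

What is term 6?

xxxxxxxxxnnnnnnnnnnnnnnnuuuuuuuuuuuuuuuuuuuuuuu

Each string has the form x^{n+3} n^{2n+3} u^{4n-1} (n = 1, 2, …).
For term 6, n = 6, so the run lengths are 9, 15, 23.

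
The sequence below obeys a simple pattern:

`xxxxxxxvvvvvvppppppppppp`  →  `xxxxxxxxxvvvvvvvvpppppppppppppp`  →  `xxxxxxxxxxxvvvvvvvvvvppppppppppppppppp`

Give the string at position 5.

xxxxxxxxxxxxxxxvvvvvvvvvvvvvvppppppppppppppppppppppp

Reading off run lengths: x runs 7, 9, 11; v runs 6, 8, 10; p runs 11, 14, 17 — each is linear in n, where the shown terms are n = 3, 4, 5.
At n = 7 the blocks have lengths 15, 14, 23.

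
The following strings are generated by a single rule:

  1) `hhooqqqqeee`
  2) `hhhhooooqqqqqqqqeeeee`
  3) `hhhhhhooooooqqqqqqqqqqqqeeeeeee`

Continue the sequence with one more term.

Term n consists of 2n h's, followed by 2n o's, followed by 4n q's, followed by 2n+1 e's (n = 1, 2, …).
At n = 4 the blocks have lengths 8, 8, 16, 9.

hhhhhhhhooooooooqqqqqqqqqqqqqqqqeeeeeeeee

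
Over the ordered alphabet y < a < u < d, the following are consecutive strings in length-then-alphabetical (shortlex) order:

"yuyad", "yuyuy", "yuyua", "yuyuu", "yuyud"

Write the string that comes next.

yuydy

Find the rightmost character of yuyud below d, bump it to the next letter, and reset everything to its right to y.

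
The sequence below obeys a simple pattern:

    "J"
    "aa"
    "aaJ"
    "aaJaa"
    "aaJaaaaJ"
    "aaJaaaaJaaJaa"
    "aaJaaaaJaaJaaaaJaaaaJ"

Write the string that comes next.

This is a Fibonacci-style word recurrence s(k) = s(k−1)·s(k−2): e.g. aa·J = aaJ.
The next term joins aaJaaaaJaaJaaaaJaaaaJ and aaJaaaaJaaJaa.

aaJaaaaJaaJaaaaJaaaaJaaJaaaaJaaJaa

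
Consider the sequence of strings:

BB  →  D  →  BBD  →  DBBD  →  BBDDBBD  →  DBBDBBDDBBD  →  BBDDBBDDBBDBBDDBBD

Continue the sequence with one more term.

DBBDBBDDBBDBBDDBBDDBBDBBDDBBD

From term 3 onward, concatenate the second-to-last term with the last: BB·D = BBD, D·BBD = DBBD, …
Continuing: DBBDBBDDBBD · BBDDBBDDBBDBBDDBBD gives term 8.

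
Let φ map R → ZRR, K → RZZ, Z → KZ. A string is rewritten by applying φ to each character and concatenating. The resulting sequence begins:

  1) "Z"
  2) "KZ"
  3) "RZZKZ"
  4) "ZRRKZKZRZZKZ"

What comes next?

KZZRRZRRRZZKZRZZKZZRRKZKZRZZKZ

Rewriting each symbol of ZRRKZKZRZZKZ: Z→KZ, R→ZRR, R→ZRR, K→RZZ, Z→KZ, K→RZZ, Z→KZ, R→ZRR, Z→KZ, Z→KZ, K→RZZ, Z→KZ, which concatenates to KZ ZRR ZRR RZZ KZ RZZ KZ ZRR KZ KZ RZZ KZ.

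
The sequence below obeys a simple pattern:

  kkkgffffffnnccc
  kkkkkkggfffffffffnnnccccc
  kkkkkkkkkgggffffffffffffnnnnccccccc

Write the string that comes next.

The n-th term is 3n k's then n g's then 3n+3 f's then n+1 n's then 2n+1 c's (n = 1, 2, …).
For the next term, n = 4, so the run lengths are 12, 4, 15, 5, 9.

kkkkkkkkkkkkggggfffffffffffffffnnnnnccccccccc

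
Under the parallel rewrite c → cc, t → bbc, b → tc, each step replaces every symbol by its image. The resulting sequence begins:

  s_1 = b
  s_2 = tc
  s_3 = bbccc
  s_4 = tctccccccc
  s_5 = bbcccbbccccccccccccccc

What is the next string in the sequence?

tctccccccctctccccccccccccccccccccccccccccccc

Applying the rule to each of the 22 symbols of bbcccbbccccccccccccccc gives the pieces tc tc cc cc cc tc tc cc cc cc cc cc cc cc cc cc cc cc cc cc cc cc, which concatenate to the answer.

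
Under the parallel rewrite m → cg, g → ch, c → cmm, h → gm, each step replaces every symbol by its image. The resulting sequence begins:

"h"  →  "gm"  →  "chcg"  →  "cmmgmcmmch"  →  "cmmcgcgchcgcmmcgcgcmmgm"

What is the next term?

cmmcgcgcmmchcmmchcmmgmcmmchcmmcgcgcmmchcmmchcmmcgcgchcg

Replace each of the 23 characters of cmmcgcgchcgcmmcgcgcmmgm in place — cmm cg cg cmm ch cmm ch cmm gm cmm ch cmm cg cg cmm ch cmm ch cmm cg cg ch cg — and concatenate.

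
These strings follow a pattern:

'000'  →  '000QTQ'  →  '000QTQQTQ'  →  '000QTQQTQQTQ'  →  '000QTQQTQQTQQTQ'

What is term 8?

The strings grow by a fixed suffix QTQ each time.
From 000QTQQTQQTQQTQ, 3 further steps: 000QTQQTQQTQQTQ → 000QTQQTQQTQQTQQTQ → 000QTQQTQQTQQTQQTQQTQ → (answer).

000QTQQTQQTQQTQQTQQTQQTQ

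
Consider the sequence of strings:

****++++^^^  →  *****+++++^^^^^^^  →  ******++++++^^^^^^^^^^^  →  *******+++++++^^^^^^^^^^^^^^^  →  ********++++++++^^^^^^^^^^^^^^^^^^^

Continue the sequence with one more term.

Each string has the form *^{n+3} +^{n+3} ^^{4n-1} (n = 1, 2, …).
At n = 6 the blocks have lengths 9, 9, 23.

*********+++++++++^^^^^^^^^^^^^^^^^^^^^^^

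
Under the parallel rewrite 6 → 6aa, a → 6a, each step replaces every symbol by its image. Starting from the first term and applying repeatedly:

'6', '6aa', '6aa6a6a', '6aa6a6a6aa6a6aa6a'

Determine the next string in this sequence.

6aa6a6a6aa6a6aa6a6aa6a6a6aa6a6aa6a6a6aa6a

Applying the rule to each of the 17 symbols of 6aa6a6a6aa6a6aa6a gives the pieces 6aa 6a 6a 6aa 6a 6aa 6a 6aa 6a 6a 6aa 6a 6aa 6a 6a 6aa 6a, which concatenate to the answer.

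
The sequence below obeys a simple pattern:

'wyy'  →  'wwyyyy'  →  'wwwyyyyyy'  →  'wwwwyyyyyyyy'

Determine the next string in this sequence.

The n-th term is n w's then 2n y's (n = 1, 2, …).
Setting n = 5 gives 5, 10 characters in each block.

wwwwwyyyyyyyyyy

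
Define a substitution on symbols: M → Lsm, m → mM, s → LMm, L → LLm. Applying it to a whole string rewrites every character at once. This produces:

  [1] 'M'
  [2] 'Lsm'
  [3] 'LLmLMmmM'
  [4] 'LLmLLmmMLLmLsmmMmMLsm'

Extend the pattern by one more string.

Rewriting the 21 symbols of LLmLLmmMLLmLsmmMmMLsm one by one yields LLm LLm mM LLm LLm mM mM Lsm LLm LLm mM LLm LMm mM mM Lsm mM Lsm LLm LMm mM; concatenated:

LLmLLmmMLLmLLmmMmMLsmLLmLLmmMLLmLMmmMmMLsmmMLsmLLmLMmmM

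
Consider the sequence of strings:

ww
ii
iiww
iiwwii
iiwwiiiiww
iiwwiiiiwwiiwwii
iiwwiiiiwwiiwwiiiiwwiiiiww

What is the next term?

iiwwiiiiwwiiwwiiiiwwiiiiwwiiwwiiiiwwiiwwii

From term 3 onward, concatenate the last term with the second-to-last: ii·ww = iiww, iiww·ii = iiwwii, …
So term 8 is iiwwiiiiwwiiwwiiiiwwiiiiww·iiwwiiiiwwiiwwii.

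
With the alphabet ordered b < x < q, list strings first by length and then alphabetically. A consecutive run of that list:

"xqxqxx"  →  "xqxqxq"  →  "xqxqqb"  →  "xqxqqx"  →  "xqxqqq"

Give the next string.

Find the rightmost character of xqxqqq below q, bump it to the next letter, and reset everything to its right to b.

xqqbbb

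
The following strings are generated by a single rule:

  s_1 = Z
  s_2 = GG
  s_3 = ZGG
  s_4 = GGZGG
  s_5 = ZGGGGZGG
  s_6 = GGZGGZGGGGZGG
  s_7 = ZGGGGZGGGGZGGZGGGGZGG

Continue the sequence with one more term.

This is a Fibonacci-style word recurrence s(k) = s(k−2)·s(k−1): e.g. Z·GG = ZGG.
So term 8 is GGZGGZGGGGZGG·ZGGGGZGGGGZGGZGGGGZGG.

GGZGGZGGGGZGGZGGGGZGGGGZGGZGGGGZGG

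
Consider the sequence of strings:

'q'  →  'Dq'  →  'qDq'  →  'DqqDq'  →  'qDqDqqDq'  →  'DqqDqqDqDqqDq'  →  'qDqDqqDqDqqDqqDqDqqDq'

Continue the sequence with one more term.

This is a Fibonacci-style word recurrence s(k) = s(k−2)·s(k−1): e.g. q·Dq = qDq.
Continuing: DqqDqqDqDqqDq · qDqDqqDqDqqDqqDqDqqDq gives term 8.

DqqDqqDqDqqDqqDqDqqDqDqqDqqDqDqqDq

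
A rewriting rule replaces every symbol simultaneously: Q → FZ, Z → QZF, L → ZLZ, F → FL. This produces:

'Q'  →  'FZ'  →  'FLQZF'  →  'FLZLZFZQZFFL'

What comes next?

Rewriting each symbol of FLZLZFZQZFFL: F→FL, L→ZLZ, Z→QZF, L→ZLZ, Z→QZF, F→FL, Z→QZF, Q→FZ, Z→QZF, F→FL, F→FL, L→ZLZ, which concatenates to FL ZLZ QZF ZLZ QZF FL QZF FZ QZF FL FL ZLZ.

FLZLZQZFZLZQZFFLQZFFZQZFFLFLZLZ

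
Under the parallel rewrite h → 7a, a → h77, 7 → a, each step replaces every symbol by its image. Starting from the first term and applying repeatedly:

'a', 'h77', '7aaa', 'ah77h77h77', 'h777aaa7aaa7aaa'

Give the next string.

7aaaah77h77h77ah77h77h77ah77h77h77

φ(h777aaa7aaa7aaa) expands symbol-by-symbol to 7a a a a h77 h77 h77 a h77 h77 h77 a h77 h77 h77; joining the 15 pieces gives the next term.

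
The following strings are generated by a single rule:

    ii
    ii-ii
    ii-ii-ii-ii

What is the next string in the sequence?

Each string is two copies of the previous one joined by '-'.
One more doubling of ii-ii-ii-ii gives the answer.

ii-ii-ii-ii-ii-ii-ii-ii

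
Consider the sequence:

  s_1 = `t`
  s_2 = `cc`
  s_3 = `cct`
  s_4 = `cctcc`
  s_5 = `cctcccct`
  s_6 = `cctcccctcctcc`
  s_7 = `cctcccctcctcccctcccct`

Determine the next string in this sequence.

cctcccctcctcccctcccctcctcccctcctcc

Each term (from the third on) is the previous term followed by the one before it: term 3 = cc·t = cct.
So term 8 is cctcccctcctcccctcccct·cctcccctcctcc.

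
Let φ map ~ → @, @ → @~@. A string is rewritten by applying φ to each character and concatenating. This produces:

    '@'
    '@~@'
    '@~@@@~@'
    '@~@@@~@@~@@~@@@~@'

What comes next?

@~@@@~@@~@@~@@@~@@~@@@~@@~@@@~@@~@@~@@@~@

Applying the rule to each of the 17 symbols of @~@@@~@@~@@~@@@~@ gives the pieces @~@ @ @~@ @~@ @~@ @ @~@ @~@ @ @~@ @~@ @ @~@ @~@ @~@ @ @~@, which concatenate to the answer.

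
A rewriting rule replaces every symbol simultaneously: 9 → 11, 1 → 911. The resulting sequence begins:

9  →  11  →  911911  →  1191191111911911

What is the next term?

91191111911911119119119119111191191111911911

φ(1191191111911911) expands symbol-by-symbol to 911 911 11 911 911 11 911 911 911 911 11 911 911 11 911 911; joining the 16 pieces gives the next term.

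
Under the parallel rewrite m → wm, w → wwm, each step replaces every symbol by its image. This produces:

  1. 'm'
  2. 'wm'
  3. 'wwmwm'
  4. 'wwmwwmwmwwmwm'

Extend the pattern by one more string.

wwmwwmwmwwmwwmwmwwmwmwwmwwmwmwwmwm

Replace each of the 13 characters of wwmwwmwmwwmwm in place — wwm wwm wm wwm wwm wm wwm wm wwm wwm wm wwm wm — and concatenate.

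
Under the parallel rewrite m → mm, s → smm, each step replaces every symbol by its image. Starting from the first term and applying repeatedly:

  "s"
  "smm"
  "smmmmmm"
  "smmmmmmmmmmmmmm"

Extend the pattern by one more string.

Rewriting the 15 symbols of smmmmmmmmmmmmmm one by one yields smm mm mm mm mm mm mm mm mm mm mm mm mm mm mm; concatenated:

smmmmmmmmmmmmmmmmmmmmmmmmmmmmmm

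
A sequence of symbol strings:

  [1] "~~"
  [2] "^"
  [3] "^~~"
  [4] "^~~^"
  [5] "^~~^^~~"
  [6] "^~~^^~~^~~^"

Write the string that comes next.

This is a Fibonacci-style word recurrence s(k) = s(k−1)·s(k−2): e.g. ^·~~ = ^~~.
So term 7 is ^~~^^~~^~~^·^~~^^~~.

^~~^^~~^~~^^~~^^~~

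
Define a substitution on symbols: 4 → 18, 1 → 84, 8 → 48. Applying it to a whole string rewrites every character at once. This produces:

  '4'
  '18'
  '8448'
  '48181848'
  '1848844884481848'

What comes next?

84481848481818484818184884481848

φ(1848844884481848) expands symbol-by-symbol to 84 48 18 48 48 18 18 48 48 18 18 48 84 48 18 48; joining the 16 pieces gives the next term.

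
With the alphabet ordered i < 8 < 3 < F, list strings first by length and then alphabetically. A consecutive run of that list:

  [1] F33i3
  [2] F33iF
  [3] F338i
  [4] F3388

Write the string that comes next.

F3383

The successor of F3388 increments the rightmost position that isn't already F and resets every position after it to i.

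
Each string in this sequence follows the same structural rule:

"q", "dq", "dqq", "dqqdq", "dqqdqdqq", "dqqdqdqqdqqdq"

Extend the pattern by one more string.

dqqdqdqqdqqdqdqqdqdqq

Each term (from the third on) is the previous term followed by the one before it: term 3 = dq·q = dqq.
Continuing: dqqdqdqqdqqdq · dqqdqdqq gives term 7.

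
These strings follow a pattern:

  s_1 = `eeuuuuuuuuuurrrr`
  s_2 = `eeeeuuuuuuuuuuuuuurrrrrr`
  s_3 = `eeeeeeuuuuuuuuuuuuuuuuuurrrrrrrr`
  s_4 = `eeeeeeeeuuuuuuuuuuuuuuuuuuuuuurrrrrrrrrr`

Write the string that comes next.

eeeeeeeeeeuuuuuuuuuuuuuuuuuuuuuuuuuurrrrrrrrrrrr

The n-th term is 2n-2 e's then 4n+2 u's then 2n r's, where the shown terms are n = 2, 3, 4, 5.
Setting n = 6 gives 10, 26, 12 characters in each block.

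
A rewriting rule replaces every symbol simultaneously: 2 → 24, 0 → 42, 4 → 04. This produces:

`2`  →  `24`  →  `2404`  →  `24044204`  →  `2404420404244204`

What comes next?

Applying the rule to each of the 16 symbols of 2404420404244204 gives the pieces 24 04 42 04 04 24 42 04 42 04 24 04 04 24 42 04, which concatenate to the answer.

24044204042442044204240404244204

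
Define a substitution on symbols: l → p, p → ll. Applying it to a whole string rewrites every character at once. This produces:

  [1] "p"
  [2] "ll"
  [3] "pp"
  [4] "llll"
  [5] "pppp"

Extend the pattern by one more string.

Rewriting each symbol of pppp: p→ll, p→ll, p→ll, p→ll, which concatenates to ll ll ll ll.

llllllll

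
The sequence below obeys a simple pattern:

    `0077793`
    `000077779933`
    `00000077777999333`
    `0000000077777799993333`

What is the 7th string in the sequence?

The n-th term is 2n 0's then n+2 7's then n 9's then n 3's (n = 1, 2, …).
At n = 7 the blocks have lengths 14, 9, 7, 7.

0000000000000077777777799999993333333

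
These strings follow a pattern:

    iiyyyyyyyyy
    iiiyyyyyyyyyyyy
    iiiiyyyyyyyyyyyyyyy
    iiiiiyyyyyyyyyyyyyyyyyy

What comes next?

iiiiiiyyyyyyyyyyyyyyyyyyyyy

Each string has the form i^{n-1} y^{3n}, where the shown terms are n = 3, 4, 5, 6.
For the next term, n = 7, so the run lengths are 6, 21.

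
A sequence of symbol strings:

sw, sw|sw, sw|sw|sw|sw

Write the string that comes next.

sw|sw|sw|sw|sw|sw|sw|sw

s(k+1) = s(k)·|·s(k) — each term doubles the last with '|' between the halves.
One more doubling of sw|sw|sw|sw gives the answer.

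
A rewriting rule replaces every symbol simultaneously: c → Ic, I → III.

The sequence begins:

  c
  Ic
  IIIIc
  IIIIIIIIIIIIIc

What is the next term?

IIIIIIIIIIIIIIIIIIIIIIIIIIIIIIIIIIIIIIIIc

Replace each of the 14 characters of IIIIIIIIIIIIIc in place — III III III III III III III III III III III III III Ic — and concatenate.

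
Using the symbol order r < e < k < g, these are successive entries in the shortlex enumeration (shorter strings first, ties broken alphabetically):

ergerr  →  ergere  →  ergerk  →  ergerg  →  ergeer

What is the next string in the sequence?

ergeee

Find the rightmost character of ergeer below g, bump it to the next letter, and reset everything to its right to r.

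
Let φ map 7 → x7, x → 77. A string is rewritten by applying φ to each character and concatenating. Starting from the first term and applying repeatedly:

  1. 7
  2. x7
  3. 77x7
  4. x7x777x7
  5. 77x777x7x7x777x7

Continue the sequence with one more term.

Rewriting the 16 symbols of 77x777x7x7x777x7 one by one yields x7 x7 77 x7 x7 x7 77 x7 77 x7 77 x7 x7 x7 77 x7; concatenated:

x7x777x7x7x777x777x777x7x7x777x7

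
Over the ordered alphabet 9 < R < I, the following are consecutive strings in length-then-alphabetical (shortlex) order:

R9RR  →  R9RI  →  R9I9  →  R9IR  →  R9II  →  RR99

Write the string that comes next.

RR9R

The successor of RR99 increments the rightmost position that isn't already I and resets every position after it to 9.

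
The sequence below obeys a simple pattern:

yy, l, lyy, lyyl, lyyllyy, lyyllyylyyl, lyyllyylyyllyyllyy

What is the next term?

lyyllyylyyllyyllyylyyllyylyyl

This is a Fibonacci-style word recurrence s(k) = s(k−1)·s(k−2): e.g. l·yy = lyy.
Continuing: lyyllyylyyllyyllyy · lyyllyylyyl gives term 8.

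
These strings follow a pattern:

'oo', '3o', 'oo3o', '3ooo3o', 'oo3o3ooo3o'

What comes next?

3ooo3ooo3o3ooo3o

Each term (from the third on) is the two preceding terms concatenated in order: term 3 = oo·3o = oo3o.
Continuing: 3ooo3o · oo3o3ooo3o gives term 6.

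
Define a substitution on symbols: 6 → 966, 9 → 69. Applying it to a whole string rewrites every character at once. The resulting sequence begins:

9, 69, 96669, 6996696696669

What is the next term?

Applying the rule to each of the 13 symbols of 6996696696669 gives the pieces 966 69 69 966 966 69 966 966 69 966 966 966 69, which concatenate to the answer.

9666969966966699669666996696696669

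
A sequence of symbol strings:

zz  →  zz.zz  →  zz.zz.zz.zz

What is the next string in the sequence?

s(k+1) = s(k)·.·s(k) — each term doubles the last with '.' between the halves.
One more doubling of zz.zz.zz.zz gives the answer.

zz.zz.zz.zz.zz.zz.zz.zz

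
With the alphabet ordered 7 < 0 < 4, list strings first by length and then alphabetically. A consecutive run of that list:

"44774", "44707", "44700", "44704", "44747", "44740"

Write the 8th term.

Continuing the enumeration 2 steps past 44740: 44740 → 44744 → (answer).

44077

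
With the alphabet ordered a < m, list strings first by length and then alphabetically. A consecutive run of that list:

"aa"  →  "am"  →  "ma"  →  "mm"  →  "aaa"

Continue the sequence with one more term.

The successor of aaa increments the rightmost position that isn't already m and resets every position after it to a.

aam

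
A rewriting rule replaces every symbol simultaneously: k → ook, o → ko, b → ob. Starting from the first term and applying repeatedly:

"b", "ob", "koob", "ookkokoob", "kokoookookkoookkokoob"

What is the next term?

ookkoookkokokoookkokoookookkokokoookookkoookkokoob

Applying the rule to each of the 21 symbols of kokoookookkoookkokoob gives the pieces ook ko ook ko ko ko ook ko ko ook ook ko ko ko ook ook ko ook ko ko ob, which concatenate to the answer.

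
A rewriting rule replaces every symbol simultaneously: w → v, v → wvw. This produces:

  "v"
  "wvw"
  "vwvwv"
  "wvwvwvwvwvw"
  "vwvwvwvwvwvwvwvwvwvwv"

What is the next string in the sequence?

wvwvwvwvwvwvwvwvwvwvwvwvwvwvwvwvwvwvwvwvwvw

Replace each of the 21 characters of vwvwvwvwvwvwvwvwvwvwv in place — wvw v wvw v wvw v wvw v wvw v wvw v wvw v wvw v wvw v wvw v wvw — and concatenate.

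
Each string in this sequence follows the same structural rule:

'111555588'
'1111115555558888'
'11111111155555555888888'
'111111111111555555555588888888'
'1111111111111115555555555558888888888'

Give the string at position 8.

Reading off run lengths: 1 runs 3, 6, 9, 12, 15; 5 runs 4, 6, 8, 10, 12; 8 runs 2, 4, 6, 8, 10 — each is linear in n (n = 1, 2, …).
Setting n = 8 gives 24, 18, 16 characters in each block.

1111111111111111111111115555555555555555558888888888888888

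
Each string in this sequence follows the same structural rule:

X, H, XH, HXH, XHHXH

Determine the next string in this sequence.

From term 3 onward, concatenate the second-to-last term with the last: X·H = XH, H·XH = HXH, …
Continuing: HXH · XHHXH gives term 6.

HXHXHHXH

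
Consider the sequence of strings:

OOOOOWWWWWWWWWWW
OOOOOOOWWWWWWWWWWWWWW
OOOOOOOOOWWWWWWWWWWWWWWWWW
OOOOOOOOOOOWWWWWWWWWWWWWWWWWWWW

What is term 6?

The n-th term is 2n-1 O's then 3n+2 W's, where the shown terms are n = 3, 4, 5, 6.
At n = 8 the blocks have lengths 15, 26.

OOOOOOOOOOOOOOOWWWWWWWWWWWWWWWWWWWWWWWWWW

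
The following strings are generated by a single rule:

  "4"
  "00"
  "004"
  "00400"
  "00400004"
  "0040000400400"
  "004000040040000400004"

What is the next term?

This is a Fibonacci-style word recurrence s(k) = s(k−1)·s(k−2): e.g. 00·4 = 004.
So term 8 is 004000040040000400004·0040000400400.

0040000400400004000040040000400400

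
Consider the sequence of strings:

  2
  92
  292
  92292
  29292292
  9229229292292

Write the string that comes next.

Each term (from the third on) is the two preceding terms concatenated in order: term 3 = 2·92 = 292.
The next term joins 29292292 and 9229229292292.

292922929229229292292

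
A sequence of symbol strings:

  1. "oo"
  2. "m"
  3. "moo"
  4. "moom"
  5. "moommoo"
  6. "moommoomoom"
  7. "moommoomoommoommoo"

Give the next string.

This is a Fibonacci-style word recurrence s(k) = s(k−1)·s(k−2): e.g. m·oo = moo.
Continuing: moommoomoommoommoo · moommoomoom gives term 8.

moommoomoommoommoomoommoomoom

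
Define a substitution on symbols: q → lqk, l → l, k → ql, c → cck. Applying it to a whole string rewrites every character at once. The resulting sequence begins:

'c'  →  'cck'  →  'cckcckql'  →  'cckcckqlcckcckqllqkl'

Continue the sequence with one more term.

cckcckqlcckcckqllqklcckcckqlcckcckqllqklllqkqll

Replace each of the 20 characters of cckcckqlcckcckqllqkl in place — cck cck ql cck cck ql lqk l cck cck ql cck cck ql lqk l l lqk ql l — and concatenate.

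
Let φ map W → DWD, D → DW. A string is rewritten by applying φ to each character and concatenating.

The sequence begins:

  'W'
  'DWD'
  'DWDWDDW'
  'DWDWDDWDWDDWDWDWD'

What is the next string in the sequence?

DWDWDDWDWDDWDWDWDDWDWDDWDWDWDDWDWDDWDWDDW

φ(DWDWDDWDWDDWDWDWD) expands symbol-by-symbol to DW DWD DW DWD DW DW DWD DW DWD DW DW DWD DW DWD DW DWD DW; joining the 17 pieces gives the next term.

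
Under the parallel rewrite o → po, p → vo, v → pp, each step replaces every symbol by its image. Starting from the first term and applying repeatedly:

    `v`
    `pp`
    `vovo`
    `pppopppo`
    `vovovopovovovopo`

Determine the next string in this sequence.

Rewriting the 16 symbols of vovovopovovovopo one by one yields pp po pp po pp po vo po pp po pp po pp po vo po; concatenated:

pppopppopppovopopppopppopppovopo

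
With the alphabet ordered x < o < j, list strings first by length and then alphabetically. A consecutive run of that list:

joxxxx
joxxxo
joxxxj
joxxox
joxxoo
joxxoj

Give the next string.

The successor of joxxoj increments the rightmost position that isn't already j and resets every position after it to x.

joxxjx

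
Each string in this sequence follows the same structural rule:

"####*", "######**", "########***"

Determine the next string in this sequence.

Each string has the form #^{2n} *^{n-1}, where the shown terms are n = 2, 3, 4.
At n = 5 the blocks have lengths 10, 4.

##########****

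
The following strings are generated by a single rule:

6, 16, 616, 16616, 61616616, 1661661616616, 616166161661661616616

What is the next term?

From term 3 onward, concatenate the second-to-last term with the last: 6·16 = 616, 16·616 = 16616, …
So term 8 is 1661661616616·616166161661661616616.

1661661616616616166161661661616616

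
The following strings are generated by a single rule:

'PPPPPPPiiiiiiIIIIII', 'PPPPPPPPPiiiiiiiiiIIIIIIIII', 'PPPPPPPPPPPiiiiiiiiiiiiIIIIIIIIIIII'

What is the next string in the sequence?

Reading off run lengths: P runs 7, 9, 11; i runs 6, 9, 12; I runs 6, 9, 12 — each is linear in n, where the shown terms are n = 2, 3, 4.
For the next term, n = 5, so the run lengths are 13, 15, 15.

PPPPPPPPPPPPPiiiiiiiiiiiiiiiIIIIIIIIIIIIIII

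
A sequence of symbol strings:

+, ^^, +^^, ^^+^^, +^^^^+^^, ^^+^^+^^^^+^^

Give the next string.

Each term (from the third on) is the two preceding terms concatenated in order: term 3 = +·^^ = +^^.
The next term joins +^^^^+^^ and ^^+^^+^^^^+^^.

+^^^^+^^^^+^^+^^^^+^^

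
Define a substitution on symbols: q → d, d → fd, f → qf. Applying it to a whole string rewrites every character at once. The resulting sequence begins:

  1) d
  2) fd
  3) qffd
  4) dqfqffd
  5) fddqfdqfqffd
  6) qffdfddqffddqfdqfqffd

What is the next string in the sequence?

dqfqffdqffdfddqfqffdfddqffddqfdqfqffd

φ(qffdfddqffddqfdqfqffd) expands symbol-by-symbol to d qf qf fd qf fd fd d qf qf fd fd d qf fd d qf d qf qf fd; joining the 21 pieces gives the next term.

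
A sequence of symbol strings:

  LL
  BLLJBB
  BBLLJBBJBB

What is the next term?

BBBLLJBBJBBJBB

s(k+1) = B·s(k)·JBB, so each term gains B as a prefix and JBB as a suffix.
One more step from BBLLJBBJBB gives the answer.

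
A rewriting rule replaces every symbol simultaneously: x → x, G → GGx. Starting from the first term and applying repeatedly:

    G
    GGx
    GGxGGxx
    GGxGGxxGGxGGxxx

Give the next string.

Replace each of the 15 characters of GGxGGxxGGxGGxxx in place — GGx GGx x GGx GGx x x GGx GGx x GGx GGx x x x — and concatenate.

GGxGGxxGGxGGxxxGGxGGxxGGxGGxxxx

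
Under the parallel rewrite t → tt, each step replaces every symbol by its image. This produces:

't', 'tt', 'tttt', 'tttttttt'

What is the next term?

tttttttttttttttt

Expanding tttttttt: t→tt, t→tt, t→tt, t→tt, t→tt, t→tt, t→tt, t→tt. Concatenated: tt tt tt tt tt tt tt tt.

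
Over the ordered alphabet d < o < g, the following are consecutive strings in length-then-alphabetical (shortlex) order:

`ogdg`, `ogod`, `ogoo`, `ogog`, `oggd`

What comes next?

oggo

The successor of oggd increments the rightmost position that isn't already g and resets every position after it to d.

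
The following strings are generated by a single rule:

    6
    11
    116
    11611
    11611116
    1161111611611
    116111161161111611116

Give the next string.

1161111611611116111161161111611611

This is a Fibonacci-style word recurrence s(k) = s(k−1)·s(k−2): e.g. 11·6 = 116.
So term 8 is 116111161161111611116·1161111611611.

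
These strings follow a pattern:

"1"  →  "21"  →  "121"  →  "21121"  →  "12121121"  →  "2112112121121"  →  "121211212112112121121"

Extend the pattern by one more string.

This is a Fibonacci-style word recurrence s(k) = s(k−2)·s(k−1): e.g. 1·21 = 121.
Continuing: 2112112121121 · 121211212112112121121 gives term 8.

2112112121121121211212112112121121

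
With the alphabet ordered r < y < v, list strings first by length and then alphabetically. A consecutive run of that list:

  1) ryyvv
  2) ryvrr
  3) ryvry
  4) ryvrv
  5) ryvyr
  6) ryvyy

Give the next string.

ryvyv

Treat ryvyy as a base-3 numeral over the given alphabet and add one, carrying through any trailing v's.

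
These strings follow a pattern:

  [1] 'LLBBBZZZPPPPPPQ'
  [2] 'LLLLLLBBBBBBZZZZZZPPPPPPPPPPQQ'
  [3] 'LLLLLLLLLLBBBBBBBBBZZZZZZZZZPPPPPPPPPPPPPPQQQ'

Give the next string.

Each string has the form L^{4n-2} B^{3n} Z^{3n} P^{4n+2} Q^{n} (n = 1, 2, …).
For the next term, n = 4, so the run lengths are 14, 12, 12, 18, 4.

LLLLLLLLLLLLLLBBBBBBBBBBBBZZZZZZZZZZZZPPPPPPPPPPPPPPPPPPQQQQ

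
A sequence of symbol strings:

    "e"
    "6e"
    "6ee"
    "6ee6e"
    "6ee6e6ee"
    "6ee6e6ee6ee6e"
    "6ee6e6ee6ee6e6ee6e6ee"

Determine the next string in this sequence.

Each term (from the third on) is the previous term followed by the one before it: term 3 = 6e·e = 6ee.
Continuing: 6ee6e6ee6ee6e6ee6e6ee · 6ee6e6ee6ee6e gives term 8.

6ee6e6ee6ee6e6ee6e6ee6ee6e6ee6ee6e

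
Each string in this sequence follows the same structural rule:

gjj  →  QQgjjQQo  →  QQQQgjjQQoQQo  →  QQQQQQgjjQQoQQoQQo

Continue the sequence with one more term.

QQQQQQQQgjjQQoQQoQQoQQo

Each term wraps the previous one in QQ on the left and QQo on the right.
So the next term is QQ·QQQQQQgjjQQoQQoQQo·QQo.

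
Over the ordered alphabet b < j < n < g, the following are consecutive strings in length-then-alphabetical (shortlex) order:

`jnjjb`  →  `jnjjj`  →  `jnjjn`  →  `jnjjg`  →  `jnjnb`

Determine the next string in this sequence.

jnjnj

Treat jnjnb as a base-4 numeral over the given alphabet and add one, carrying through any trailing g's.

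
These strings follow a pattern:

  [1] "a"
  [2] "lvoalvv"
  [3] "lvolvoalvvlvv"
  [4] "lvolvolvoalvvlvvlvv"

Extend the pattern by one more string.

s(k+1) = lvo·s(k)·lvv, so each term gains lvo as a prefix and lvv as a suffix.
Applying this once more to lvolvolvoalvvlvvlvv:

lvolvolvolvoalvvlvvlvvlvv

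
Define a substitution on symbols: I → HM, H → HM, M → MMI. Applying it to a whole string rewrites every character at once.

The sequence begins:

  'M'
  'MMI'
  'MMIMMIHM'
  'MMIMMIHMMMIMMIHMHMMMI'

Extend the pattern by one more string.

MMIMMIHMMMIMMIHMHMMMIMMIMMIHMMMIMMIHMHMMMIHMMMIMMIMMIHM

Replace each of the 21 characters of MMIMMIHMMMIMMIHMHMMMI in place — MMI MMI HM MMI MMI HM HM MMI MMI MMI HM MMI MMI HM HM MMI HM MMI MMI MMI HM — and concatenate.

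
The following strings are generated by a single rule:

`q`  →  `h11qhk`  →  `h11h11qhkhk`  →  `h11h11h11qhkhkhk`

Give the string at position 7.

h11h11h11h11h11h11qhkhkhkhkhkhk

s(k+1) = h11·s(k)·hk, so each term gains h11 as a prefix and hk as a suffix.
From h11h11h11qhkhkhk, 3 further steps: h11h11h11qhkhkhk → h11h11h11h11qhkhkhkhk → h11h11h11h11h11qhkhkhkhkhk → (answer).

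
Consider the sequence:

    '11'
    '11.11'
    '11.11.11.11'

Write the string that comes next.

Every step duplicates the string with '.' between the halves.
Doubling 11.11.11.11 with '.' between the halves:

11.11.11.11.11.11.11.11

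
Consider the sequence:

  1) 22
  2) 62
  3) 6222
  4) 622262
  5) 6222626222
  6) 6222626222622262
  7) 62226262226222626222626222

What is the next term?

622262622262226262226262226222626222622262

This is a Fibonacci-style word recurrence s(k) = s(k−1)·s(k−2): e.g. 62·22 = 6222.
Continuing: 62226262226222626222626222 · 6222626222622262 gives term 8.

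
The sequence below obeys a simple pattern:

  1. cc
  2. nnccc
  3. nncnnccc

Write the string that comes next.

Every step adds nnc at the front: s(k+1) = nnc·s(k).
One more step from nncnnccc gives the answer.

nncnncnnccc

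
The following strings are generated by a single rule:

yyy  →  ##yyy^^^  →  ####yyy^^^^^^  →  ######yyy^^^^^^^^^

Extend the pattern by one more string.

########yyy^^^^^^^^^^^^

Each term wraps the previous one in ## on the left and ^^^ on the right.
One more step from ######yyy^^^^^^^^^ gives the answer.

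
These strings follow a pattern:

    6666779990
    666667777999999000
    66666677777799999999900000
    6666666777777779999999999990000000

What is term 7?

Each string has the form 6^{n+3} 7^{2n} 9^{3n} 0^{2n-1} (n = 1, 2, …).
Setting n = 7 gives 10, 14, 21, 13 characters in each block.

6666666666777777777777779999999999999999999990000000000000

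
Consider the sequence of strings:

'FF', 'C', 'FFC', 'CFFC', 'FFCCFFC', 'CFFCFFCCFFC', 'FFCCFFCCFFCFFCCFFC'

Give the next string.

CFFCFFCCFFCFFCCFFCCFFCFFCCFFC

From term 3 onward, concatenate the second-to-last term with the last: FF·C = FFC, C·FFC = CFFC, …
So term 8 is CFFCFFCCFFC·FFCCFFCCFFCFFCCFFC.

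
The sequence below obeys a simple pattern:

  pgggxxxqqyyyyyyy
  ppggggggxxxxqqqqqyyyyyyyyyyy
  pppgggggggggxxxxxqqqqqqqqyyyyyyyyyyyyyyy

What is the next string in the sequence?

ppppggggggggggggxxxxxxqqqqqqqqqqqyyyyyyyyyyyyyyyyyyy

Reading off run lengths: p runs 1, 2, 3; g runs 3, 6, 9; x runs 3, 4, 5; q runs 2, 5, 8; y runs 7, 11, 15 — each is linear in n (n = 1, 2, …).
At n = 4 the blocks have lengths 4, 12, 6, 11, 19.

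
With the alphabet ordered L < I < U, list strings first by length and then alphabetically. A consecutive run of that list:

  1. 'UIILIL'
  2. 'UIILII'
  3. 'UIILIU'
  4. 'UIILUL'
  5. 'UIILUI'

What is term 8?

UIIILI

Advancing 3 positions from UIILUI through UIILUI → UIILUU → UIIILL reaches term 8.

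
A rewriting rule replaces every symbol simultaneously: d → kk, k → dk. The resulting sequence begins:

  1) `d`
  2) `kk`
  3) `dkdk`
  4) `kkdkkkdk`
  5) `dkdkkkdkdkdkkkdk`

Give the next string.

kkdkkkdkdkdkkkdkkkdkkkdkdkdkkkdk

Replace each of the 16 characters of dkdkkkdkdkdkkkdk in place — kk dk kk dk dk dk kk dk kk dk kk dk dk dk kk dk — and concatenate.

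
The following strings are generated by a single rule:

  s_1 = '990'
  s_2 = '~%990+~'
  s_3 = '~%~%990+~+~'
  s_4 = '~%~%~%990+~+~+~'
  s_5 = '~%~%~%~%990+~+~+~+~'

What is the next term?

~%~%~%~%~%990+~+~+~+~+~

Every step adds ~% to the front and +~ to the end of the previous string.
One more step from ~%~%~%~%990+~+~+~+~ gives the answer.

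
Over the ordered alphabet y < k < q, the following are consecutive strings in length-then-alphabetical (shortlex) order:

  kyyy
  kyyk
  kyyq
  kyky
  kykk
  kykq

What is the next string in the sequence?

Find the rightmost character of kykq below q, bump it to the next letter, and reset everything to its right to y.

kyqy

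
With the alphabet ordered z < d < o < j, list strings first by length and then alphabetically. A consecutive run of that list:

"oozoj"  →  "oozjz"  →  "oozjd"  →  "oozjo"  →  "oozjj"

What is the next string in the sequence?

Treat oozjj as a base-4 numeral over the given alphabet and add one, carrying through any trailing j's.

oodzz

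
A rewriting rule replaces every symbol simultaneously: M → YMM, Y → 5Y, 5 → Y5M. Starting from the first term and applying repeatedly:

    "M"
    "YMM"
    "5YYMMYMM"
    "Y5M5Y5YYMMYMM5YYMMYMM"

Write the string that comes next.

Rewriting the 21 symbols of Y5M5Y5YYMMYMM5YYMMYMM one by one yields 5Y Y5M YMM Y5M 5Y Y5M 5Y 5Y YMM YMM 5Y YMM YMM Y5M 5Y 5Y YMM YMM 5Y YMM YMM; concatenated:

5YY5MYMMY5M5YY5M5Y5YYMMYMM5YYMMYMMY5M5Y5YYMMYMM5YYMMYMM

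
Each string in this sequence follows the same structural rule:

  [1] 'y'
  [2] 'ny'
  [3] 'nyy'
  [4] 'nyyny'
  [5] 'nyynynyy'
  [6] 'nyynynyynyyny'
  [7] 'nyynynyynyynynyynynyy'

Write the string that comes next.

Each term (from the third on) is the previous term followed by the one before it: term 3 = ny·y = nyy.
The next term joins nyynynyynyynynyynynyy and nyynynyynyyny.

nyynynyynyynynyynynyynyynynyynyyny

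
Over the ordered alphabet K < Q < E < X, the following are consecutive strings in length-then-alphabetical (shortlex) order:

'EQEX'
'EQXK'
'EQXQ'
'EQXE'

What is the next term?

EQXX

The successor of EQXE increments the rightmost position that isn't already X and resets every position after it to K.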